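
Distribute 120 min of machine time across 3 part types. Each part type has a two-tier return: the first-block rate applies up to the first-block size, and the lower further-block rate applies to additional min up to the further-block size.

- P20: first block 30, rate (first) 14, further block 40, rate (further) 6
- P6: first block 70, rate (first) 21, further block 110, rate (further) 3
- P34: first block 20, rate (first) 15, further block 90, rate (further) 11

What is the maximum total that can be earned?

2190

Order all 6 blocks by rate: P6/T1 21 > P34/T1 15 > P20/T1 14 > P34/T2 11 > P20/T2 6 > P6/T2 3.
Fill P6 T1 block (70 at 21) ; 50 left.
P34 T1 at 15: fill all 20 ; 30 left.
Fill P20 T1 block (30 at 14) ; 0 left.
Total = 21×70 + 15×20 + 14×30 = 2190.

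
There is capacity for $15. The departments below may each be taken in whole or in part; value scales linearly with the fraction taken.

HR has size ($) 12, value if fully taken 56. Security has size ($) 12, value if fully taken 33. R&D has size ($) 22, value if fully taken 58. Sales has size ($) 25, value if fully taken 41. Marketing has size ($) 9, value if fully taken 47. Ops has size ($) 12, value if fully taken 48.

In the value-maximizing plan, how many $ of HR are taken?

6

Rank by value-to-size ratio: Marketing 47/9≈5.22, HR 56/12≈4.67, Ops 48/12≈4, Security 33/12≈2.75, R&D 58/22≈2.64, Sales 41/25≈1.64.
Marketing: take in full, 9 $ for value 47 → 6 left.
Only 6 $ remain; take 6/12 of HR for value 56×6/12 = 28.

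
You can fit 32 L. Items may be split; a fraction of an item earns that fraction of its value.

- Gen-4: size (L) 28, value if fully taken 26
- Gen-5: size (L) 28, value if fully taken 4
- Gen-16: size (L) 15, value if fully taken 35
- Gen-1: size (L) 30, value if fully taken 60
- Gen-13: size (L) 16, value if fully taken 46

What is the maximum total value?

Sort by value density: Gen-13 46/16≈2.88, Gen-16 35/15≈2.33, Gen-1 60/30≈2, Gen-4 26/28≈0.929, Gen-5 4/28≈0.143.
Take all of Gen-13 (16 L, value 46) — 16 L left.
All 15 L of Gen-16 fit (value 35) — 1 remain.
Fill the last 1 L with part of Gen-1: 1/30 of it earns 2.
Total value = 83.

83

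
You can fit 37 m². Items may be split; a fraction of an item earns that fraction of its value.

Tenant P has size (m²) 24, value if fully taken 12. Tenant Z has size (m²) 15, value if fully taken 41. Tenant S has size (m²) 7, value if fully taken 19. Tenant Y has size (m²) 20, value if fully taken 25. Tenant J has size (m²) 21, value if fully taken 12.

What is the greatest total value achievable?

Best value per unit of size first: Tenant Z 41/15≈2.73, Tenant S 19/7≈2.71, Tenant Y 25/20≈1.25, Tenant J 12/21≈0.571, Tenant P 12/24≈0.5.
Take all of Tenant Z (15 m², value 41) ; 22 m² left.
Tenant S: take in full, 7 m² for value 19 ; 15 left.
Only 15 m² remain; take 15/20 of Tenant Y for value 25×15/20 = 18.75.
Total value = 78.75.

78.75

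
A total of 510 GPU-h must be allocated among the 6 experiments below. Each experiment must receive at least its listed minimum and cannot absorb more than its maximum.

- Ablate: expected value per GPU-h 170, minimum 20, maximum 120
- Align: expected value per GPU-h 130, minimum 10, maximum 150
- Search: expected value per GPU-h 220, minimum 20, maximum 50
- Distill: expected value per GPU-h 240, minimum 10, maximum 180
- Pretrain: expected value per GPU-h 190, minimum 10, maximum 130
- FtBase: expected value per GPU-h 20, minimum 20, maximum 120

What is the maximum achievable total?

Meeting every minimum uses 20+10+20+10+10+20 = 90 GPU-h, leaving 420.
Highest expected value per GPU-h first: Distill 240 > Search 220 > Pretrain 190 > Ablate 170 > Align 130 > FtBase 20.
Distill: +170 to 180 (cap) — 250 left.
Search takes 30 more to reach its cap of 50 — 220 left.
Pretrain: +120 to 130 (cap) — 100 left.
Ablate: +100 to 120 (cap) — 0 left.
Total = 170×120 + 130×10 + 220×50 + 240×180 + 190×130 + 20×20 = 101000.

101000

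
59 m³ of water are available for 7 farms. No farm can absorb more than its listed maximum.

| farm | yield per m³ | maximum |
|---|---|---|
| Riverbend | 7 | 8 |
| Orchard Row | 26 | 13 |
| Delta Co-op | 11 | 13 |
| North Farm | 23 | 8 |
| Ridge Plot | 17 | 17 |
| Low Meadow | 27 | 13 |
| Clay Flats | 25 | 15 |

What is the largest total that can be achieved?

1418

Rank by yield per m³: Low Meadow 27 > Orchard Row 26 > Clay Flats 25 > North Farm 23 > Ridge Plot 17 > Delta Co-op 11 > Riverbend 7.
Give Low Meadow 13 to hit its cap of 13 ; 46 left.
Orchard Row takes 13 to reach its cap of 13 ; 33 left.
Clay Flats: +15 to 15 (cap) ; 18 left.
Give North Farm 8 to hit its cap of 8 ; 10 left.
Ridge Plot: +10 (room for 17) → 10. Pool exhausted.
Total = 26×13 + 23×8 + 17×10 + 27×13 + 25×15 = 1418.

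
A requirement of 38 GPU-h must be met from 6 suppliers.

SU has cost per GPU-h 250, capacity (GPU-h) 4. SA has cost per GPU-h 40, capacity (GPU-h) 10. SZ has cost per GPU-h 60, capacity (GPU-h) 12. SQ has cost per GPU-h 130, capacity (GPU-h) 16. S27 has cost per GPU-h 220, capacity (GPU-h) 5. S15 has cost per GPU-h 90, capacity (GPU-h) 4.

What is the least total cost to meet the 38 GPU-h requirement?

Use suppliers in increasing cost order.
Take 10 from SA at 40 ; need 28 more.
Take 12 from SZ at 60 ; need 16 more.
S15 (90): use full 4 ; 12 GPU-h to go.
SQ at 130: take 12 of its 16 ; requirement met.
S27, SU: unused.
Cost = 10×40 + 12×60 + 4×90 + 12×130 = 3040.

3040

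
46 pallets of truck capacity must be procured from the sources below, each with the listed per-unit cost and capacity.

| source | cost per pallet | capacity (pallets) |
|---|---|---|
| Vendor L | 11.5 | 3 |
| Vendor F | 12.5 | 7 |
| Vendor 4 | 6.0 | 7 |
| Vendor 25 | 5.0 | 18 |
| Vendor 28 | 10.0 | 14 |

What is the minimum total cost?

Cheapest first:
Vendor 25 at 5.0: take all 18 pallets — 28 still needed.
Vendor 4 (6.0): use full 7 — 21 pallets to go.
Take 14 from Vendor 28 at 10.0 — need 7 more.
Vendor L (11.5): use full 3 — 4 pallets to go.
Vendor F (12.5): take the remaining 4 — done.
Cost = 18×5.0 + 7×6.0 + 14×10.0 + 3×11.5 + 4×12.5 = 356.5.

356.5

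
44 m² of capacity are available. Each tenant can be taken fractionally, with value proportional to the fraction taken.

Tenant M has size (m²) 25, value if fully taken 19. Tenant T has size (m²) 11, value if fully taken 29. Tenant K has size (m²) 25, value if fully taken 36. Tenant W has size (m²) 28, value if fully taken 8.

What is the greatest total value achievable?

71.08

Sort by value density: Tenant T 29/11≈2.64, Tenant K 36/25≈1.44, Tenant M 19/25≈0.76, Tenant W 8/28≈0.286.
All 11 m² of Tenant T fit (value 29) → 33 remain.
Take all of Tenant K (25 m², value 36) → 8 m² left.
Only 8 m² remain; take 8/25 of Tenant M for value 19×8/25 = 6.08.
Total value = 71.08.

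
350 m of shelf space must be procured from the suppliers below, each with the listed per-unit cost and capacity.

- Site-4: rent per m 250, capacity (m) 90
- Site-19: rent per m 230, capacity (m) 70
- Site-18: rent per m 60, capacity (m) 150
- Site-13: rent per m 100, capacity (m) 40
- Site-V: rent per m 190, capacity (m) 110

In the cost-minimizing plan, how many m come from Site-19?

Fill from the cheapest supplier first.
Site-18 (60): use full 150 → 200 m to go.
Site-13 at 100: take all 40 m → 160 still needed.
Site-V at 190: take all 110 m → 50 still needed.
Site-19 at 230: take 50 of its 70 → requirement met.
Site-4: unused.

50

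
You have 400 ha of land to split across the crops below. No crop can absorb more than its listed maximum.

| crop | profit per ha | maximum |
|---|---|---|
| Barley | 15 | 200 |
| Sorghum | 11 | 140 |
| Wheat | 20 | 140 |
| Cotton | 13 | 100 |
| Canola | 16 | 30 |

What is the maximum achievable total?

Highest profit per ha first: Wheat 20 > Canola 16 > Barley 15 > Cotton 13 > Sorghum 11.
Wheat: +140 to 140 (cap) ; 260 left.
Canola: +30 to 30 (cap) ; 230 left.
Barley: +200 to 200 (cap) ; 30 left.
Cotton: +30 (room for 100) → 30. Pool exhausted.
Total = 15×200 + 20×140 + 13×30 + 16×30 = 6670.

6670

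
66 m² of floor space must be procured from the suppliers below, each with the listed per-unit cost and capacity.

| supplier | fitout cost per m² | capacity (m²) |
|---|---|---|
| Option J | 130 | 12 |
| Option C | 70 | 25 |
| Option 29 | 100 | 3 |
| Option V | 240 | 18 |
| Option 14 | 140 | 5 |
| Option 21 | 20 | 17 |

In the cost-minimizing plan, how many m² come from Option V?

Fill from the cheapest supplier first.
Option 21 (20): use full 17 → 49 m² to go.
Option C at 70: take all 25 m² → 24 still needed.
Option 29 (100): use full 3 → 21 m² to go.
Option J at 130: take all 12 m² → 9 still needed.
Take 5 from Option 14 at 140 → need 4 more.
Take 4 from Option V at 240 to finish.

4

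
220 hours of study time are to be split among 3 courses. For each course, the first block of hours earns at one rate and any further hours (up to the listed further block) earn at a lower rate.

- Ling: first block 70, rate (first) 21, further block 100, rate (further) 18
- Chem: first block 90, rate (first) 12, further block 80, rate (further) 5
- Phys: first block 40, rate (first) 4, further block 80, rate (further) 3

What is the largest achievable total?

3870

Rank every tier by rate: Ling/tier1 21 > Ling/tier2 18 > Chem/tier1 12 > Chem/tier2 5 > Phys/tier1 4 > Phys/tier2 3.
Fill Ling tier1 block (70 at 21) — 150 left.
Ling/tier2 (18): +100 — 50 left.
Chem tier1 at 12: only 50 left, fill 50.
Total = 21×70 + 18×100 + 12×50 = 3870.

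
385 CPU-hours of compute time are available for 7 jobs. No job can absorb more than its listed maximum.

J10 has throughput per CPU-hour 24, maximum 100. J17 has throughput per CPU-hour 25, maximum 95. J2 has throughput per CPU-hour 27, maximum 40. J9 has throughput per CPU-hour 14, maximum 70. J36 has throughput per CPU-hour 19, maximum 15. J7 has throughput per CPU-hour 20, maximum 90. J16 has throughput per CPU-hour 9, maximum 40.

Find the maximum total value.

Rank by throughput per CPU-hour: J2 27 > J17 25 > J10 24 > J7 20 > J36 19 > J9 14 > J16 9.
Give J2 40 to hit its cap of 40 → 345 left.
Give J17 95 to hit its cap of 95 → 250 left.
J10: +100 to 100 (cap) → 150 left.
Give J7 90 to hit its cap of 90 → 60 left.
Give J36 15 to hit its cap of 15 → 45 left.
J9: +45 (room for 70) → 45. Pool exhausted.
Total = 24×100 + 25×95 + 27×40 + 14×45 + 19×15 + 20×90 = 8570.

8570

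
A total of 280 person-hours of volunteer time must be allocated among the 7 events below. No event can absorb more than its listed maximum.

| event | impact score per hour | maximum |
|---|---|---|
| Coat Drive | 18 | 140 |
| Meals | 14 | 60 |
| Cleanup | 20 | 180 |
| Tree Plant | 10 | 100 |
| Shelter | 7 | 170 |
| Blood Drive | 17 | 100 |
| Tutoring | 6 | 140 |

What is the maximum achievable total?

5400

Rank by impact score per hour: Cleanup 20 > Coat Drive 18 > Blood Drive 17 > Meals 14 > Tree Plant 10 > Shelter 7 > Tutoring 6.
Cleanup takes 180 to reach its cap of 180 ; 100 left.
Coat Drive has room for 140 but only 100 remain, so it gets 100.
Total = 18×100 + 20×180 = 5400.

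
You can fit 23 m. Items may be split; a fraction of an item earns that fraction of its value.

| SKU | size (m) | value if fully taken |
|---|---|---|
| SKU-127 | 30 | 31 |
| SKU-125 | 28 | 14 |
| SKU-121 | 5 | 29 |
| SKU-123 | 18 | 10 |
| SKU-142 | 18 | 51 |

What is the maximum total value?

80

Best value per unit of size first: SKU-121 29/5≈5.8, SKU-142 51/18≈2.83, SKU-127 31/30≈1.03, SKU-123 10/18≈0.556, SKU-125 14/28≈0.5.
SKU-121: take in full, 5 m for value 29 ; 18 left.
Take all of SKU-142 (18 m, value 51) ; 0 m left.
Total value = 80.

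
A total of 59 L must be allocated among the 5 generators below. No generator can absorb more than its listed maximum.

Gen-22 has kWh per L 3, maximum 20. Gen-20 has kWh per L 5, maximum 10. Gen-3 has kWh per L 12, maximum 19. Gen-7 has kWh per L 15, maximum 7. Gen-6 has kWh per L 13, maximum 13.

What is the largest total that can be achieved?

582

Rank by kWh per L: Gen-7 15 > Gen-6 13 > Gen-3 12 > Gen-20 5 > Gen-22 3.
Give Gen-7 7 to hit its cap of 7 ; 52 left.
Gen-6: +13 to 13 (cap) ; 39 left.
Gen-3: +19 to 19 (cap) ; 20 left.
Gen-20 takes 10 to reach its cap of 10 ; 10 left.
Gen-22 has room for 20 but only 10 remain, so it gets 10.
Total = 3×10 + 5×10 + 12×19 + 15×7 + 13×13 = 582.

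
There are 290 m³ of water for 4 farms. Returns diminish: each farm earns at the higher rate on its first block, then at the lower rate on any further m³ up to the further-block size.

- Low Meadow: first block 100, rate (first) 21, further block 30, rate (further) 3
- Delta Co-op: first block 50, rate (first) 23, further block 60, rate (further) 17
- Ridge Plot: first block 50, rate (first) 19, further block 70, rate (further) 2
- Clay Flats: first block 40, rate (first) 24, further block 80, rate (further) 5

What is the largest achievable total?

Rank every tier by rate: Clay Flats/first 24 > Delta Co-op/first 23 > Low Meadow/first 21 > Ridge Plot/first 19 > Delta Co-op/second 17 > Clay Flats/second 5 > Low Meadow/second 3 > Ridge Plot/second 2.
Clay Flats first at 24: fill all 40 — 250 left.
Delta Co-op first at 23: fill all 50 — 200 left.
Low Meadow/first (21): +100 — 100 left.
Fill Ridge Plot first block (50 at 19) — 50 left.
50 remain; put them into Delta Co-op second at 17.
Total = 24×40 + 23×50 + 21×100 + 19×50 + 17×50 = 6010.

6010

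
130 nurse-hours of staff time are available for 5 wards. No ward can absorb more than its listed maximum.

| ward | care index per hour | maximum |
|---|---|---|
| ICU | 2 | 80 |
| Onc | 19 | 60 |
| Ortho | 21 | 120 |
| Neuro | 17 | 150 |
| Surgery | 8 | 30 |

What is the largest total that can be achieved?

Order the wards by care index per hour: Ortho 21 > Onc 19 > Neuro 17 > Surgery 8 > ICU 2.
Ortho: +120 to 120 (cap) ; 10 left.
Onc has room for 60 but only 10 remain, so it gets 10.
Total = 19×10 + 21×120 = 2710.

2710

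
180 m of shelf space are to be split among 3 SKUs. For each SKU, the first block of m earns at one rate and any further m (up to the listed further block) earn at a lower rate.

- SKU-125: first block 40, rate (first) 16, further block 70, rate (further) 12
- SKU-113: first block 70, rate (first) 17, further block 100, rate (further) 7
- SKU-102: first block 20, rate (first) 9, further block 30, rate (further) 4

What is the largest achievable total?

Treat each block as its own option and order by rate: SKU-113/tier1 17 > SKU-125/tier1 16 > SKU-125/tier2 12 > SKU-102/tier1 9 > SKU-113/tier2 7 > SKU-102/tier2 4.
Fill SKU-113 tier1 block (70 at 17) ; 110 left.
SKU-125 tier1 at 16: fill all 40 ; 70 left.
SKU-125/tier2 (12): +70 ; 0 left.
Total = 17×70 + 16×40 + 12×70 = 2670.

2670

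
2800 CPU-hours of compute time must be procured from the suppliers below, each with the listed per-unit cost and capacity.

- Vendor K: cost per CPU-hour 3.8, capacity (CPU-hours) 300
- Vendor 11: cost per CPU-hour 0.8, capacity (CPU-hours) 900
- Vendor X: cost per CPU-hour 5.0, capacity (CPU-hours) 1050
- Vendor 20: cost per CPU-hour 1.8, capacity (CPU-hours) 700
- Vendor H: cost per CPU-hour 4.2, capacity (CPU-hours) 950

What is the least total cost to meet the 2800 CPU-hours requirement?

Fill from the cheapest supplier first.
Vendor 11 at 0.8: take all 900 CPU-hours ; 1900 still needed.
Vendor 20 at 1.8: take all 700 CPU-hours ; 1200 still needed.
Vendor K (3.8): use full 300 ; 900 CPU-hours to go.
Vendor H at 4.2: take 900 of its 950 ; requirement met.
Vendor X: unused.
Cost = 900×0.8 + 700×1.8 + 300×3.8 + 900×4.2 = 6900.

6900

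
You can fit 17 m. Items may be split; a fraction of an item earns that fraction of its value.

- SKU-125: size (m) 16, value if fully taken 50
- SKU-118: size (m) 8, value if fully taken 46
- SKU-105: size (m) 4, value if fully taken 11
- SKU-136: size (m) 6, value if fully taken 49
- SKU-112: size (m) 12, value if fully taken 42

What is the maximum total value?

Best value per unit of size first: SKU-136 49/6≈8.17, SKU-118 46/8≈5.75, SKU-112 42/12≈3.5, SKU-125 50/16≈3.12, SKU-105 11/4≈2.75.
SKU-136: take in full, 6 m for value 49 ; 11 left.
SKU-118: take in full, 8 m for value 46 ; 3 left.
Fill the last 3 m with part of SKU-112: 3/12 of it earns 10.5.
Total value = 105.5.

105.5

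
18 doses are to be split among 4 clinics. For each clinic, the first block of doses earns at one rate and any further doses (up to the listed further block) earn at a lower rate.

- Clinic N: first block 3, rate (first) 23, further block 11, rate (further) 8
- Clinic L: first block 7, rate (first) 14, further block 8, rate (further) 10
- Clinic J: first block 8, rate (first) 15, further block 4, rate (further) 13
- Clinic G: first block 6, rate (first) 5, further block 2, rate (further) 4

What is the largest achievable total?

Order all 8 blocks by rate: Clinic N/T1 23 > Clinic J/T1 15 > Clinic L/T1 14 > Clinic J/T2 13 > Clinic L/T2 10 > Clinic N/T2 8 > Clinic G/T1 5 > Clinic G/T2 4.
Clinic N/T1 (23): +3 — 15 left.
Clinic J/T1 (15): +8 — 7 left.
Clinic L/T1 (14): +7 — 0 left.
Total = 23×3 + 15×8 + 14×7 = 287.

287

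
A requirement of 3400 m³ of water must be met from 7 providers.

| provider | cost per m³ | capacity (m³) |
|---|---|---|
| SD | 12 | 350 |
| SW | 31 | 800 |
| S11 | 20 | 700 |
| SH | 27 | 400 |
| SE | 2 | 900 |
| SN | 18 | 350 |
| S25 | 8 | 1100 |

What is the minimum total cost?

35100

Cheapest first:
SE (2): use full 900 → 2500 m³ to go.
Take 1100 from S25 at 8 → need 1400 more.
SD at 12: take all 350 m³ → 1050 still needed.
Take 350 from SN at 18 → need 700 more.
S11 (20): use full 700 → 0 m³ to go.
SH, SW: unused.
Cost = 900×2 + 1100×8 + 350×12 + 350×18 + 700×20 = 35100.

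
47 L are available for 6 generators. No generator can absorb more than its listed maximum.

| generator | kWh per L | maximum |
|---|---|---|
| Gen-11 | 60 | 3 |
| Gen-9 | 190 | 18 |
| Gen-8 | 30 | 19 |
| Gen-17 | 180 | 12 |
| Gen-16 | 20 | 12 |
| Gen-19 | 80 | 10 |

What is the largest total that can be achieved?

6680

Order the generators by kWh per L: Gen-9 190 > Gen-17 180 > Gen-19 80 > Gen-11 60 > Gen-8 30 > Gen-16 20.
Gen-9 takes 18 to reach its cap of 18 ; 29 left.
Give Gen-17 12 to hit its cap of 12 ; 17 left.
Gen-19: +10 to 10 (cap) ; 7 left.
Gen-11 takes 3 to reach its cap of 3 ; 4 left.
Gen-8: +4 (room for 19) → 4. Pool exhausted.
Total = 60×3 + 190×18 + 30×4 + 180×12 + 80×10 = 6680.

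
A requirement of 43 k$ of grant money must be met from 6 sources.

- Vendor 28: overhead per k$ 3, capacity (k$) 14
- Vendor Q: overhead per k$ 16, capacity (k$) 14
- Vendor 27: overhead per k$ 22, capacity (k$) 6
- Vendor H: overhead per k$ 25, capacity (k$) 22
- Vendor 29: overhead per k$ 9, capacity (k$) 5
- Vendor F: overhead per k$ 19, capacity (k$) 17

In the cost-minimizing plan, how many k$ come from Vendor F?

Use sources in increasing cost order.
Vendor 28 at 3: take all 14 k$ — 29 still needed.
Vendor 29 at 9: take all 5 k$ — 24 still needed.
Vendor Q at 16: take all 14 k$ — 10 still needed.
Take 10 from Vendor F at 19 to finish.
Vendor 27, Vendor H: unused.

10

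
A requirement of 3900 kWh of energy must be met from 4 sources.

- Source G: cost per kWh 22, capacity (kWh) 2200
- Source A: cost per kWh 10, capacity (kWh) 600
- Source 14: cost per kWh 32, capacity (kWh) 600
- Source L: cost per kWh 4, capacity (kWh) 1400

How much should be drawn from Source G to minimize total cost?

Use sources in increasing cost order.
Source L at 4: take all 1400 kWh — 2500 still needed.
Source A (10): use full 600 — 1900 kWh to go.
Source G at 22: take 1900 of its 2200 — requirement met.
Source 14: unused.

1900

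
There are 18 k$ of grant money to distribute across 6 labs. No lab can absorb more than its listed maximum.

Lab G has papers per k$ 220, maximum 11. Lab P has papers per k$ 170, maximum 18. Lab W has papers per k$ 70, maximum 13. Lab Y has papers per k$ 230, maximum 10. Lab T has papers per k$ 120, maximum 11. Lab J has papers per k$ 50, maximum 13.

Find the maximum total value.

4060

Rank by papers per k$: Lab Y 230 > Lab G 220 > Lab P 170 > Lab T 120 > Lab W 70 > Lab J 50.
Lab Y: +10 to 10 (cap) ; 8 left.
Only 8 left; Lab G takes them to reach 8.
Total = 220×8 + 230×10 = 4060.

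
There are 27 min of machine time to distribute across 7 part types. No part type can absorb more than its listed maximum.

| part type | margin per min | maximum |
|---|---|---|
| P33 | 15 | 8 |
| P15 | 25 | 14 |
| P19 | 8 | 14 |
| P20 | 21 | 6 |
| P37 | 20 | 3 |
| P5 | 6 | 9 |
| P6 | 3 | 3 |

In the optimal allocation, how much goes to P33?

Highest margin per min first: P15 25 > P20 21 > P37 20 > P33 15 > P19 8 > P5 6 > P6 3.
P15 takes 14 to reach its cap of 14 ; 13 left.
P20: +6 to 6 (cap) ; 7 left.
Give P37 3 to hit its cap of 3 ; 4 left.
Only 4 left; P33 takes them to reach 4.

4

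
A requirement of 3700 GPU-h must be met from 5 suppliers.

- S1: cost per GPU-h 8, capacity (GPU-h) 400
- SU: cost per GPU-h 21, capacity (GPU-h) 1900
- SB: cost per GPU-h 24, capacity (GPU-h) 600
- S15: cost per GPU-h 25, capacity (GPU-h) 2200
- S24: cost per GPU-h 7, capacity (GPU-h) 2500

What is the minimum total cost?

Cheapest first:
S24 at 7: take all 2500 GPU-h → 1200 still needed.
Take 400 from S1 at 8 → need 800 more.
Take 800 from SU at 21 to finish.
SB, S15: unused.
Cost = 2500×7 + 400×8 + 800×21 = 37500.

37500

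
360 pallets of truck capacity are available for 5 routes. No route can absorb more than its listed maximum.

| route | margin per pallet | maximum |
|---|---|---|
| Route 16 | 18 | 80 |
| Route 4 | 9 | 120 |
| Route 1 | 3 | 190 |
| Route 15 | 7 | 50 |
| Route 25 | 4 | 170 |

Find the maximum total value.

3310

Rank by margin per pallet: Route 16 18 > Route 4 9 > Route 15 7 > Route 25 4 > Route 1 3.
Route 16 takes 80 to reach its cap of 80 ; 280 left.
Give Route 4 120 to hit its cap of 120 ; 160 left.
Route 15 takes 50 to reach its cap of 50 ; 110 left.
Route 25 has room for 170 but only 110 remain, so it gets 110.
Total = 18×80 + 9×120 + 7×50 + 4×110 = 3310.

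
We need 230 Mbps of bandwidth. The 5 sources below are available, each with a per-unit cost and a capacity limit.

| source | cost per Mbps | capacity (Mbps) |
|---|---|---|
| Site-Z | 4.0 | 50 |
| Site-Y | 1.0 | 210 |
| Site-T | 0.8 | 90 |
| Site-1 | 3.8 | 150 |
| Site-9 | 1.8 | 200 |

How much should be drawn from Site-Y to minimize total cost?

Cheapest first:
Site-T (0.8): use full 90 — 140 Mbps to go.
Site-Y at 1.0: take 140 of its 210 — requirement met.
Site-9, Site-1, Site-Z: unused.

140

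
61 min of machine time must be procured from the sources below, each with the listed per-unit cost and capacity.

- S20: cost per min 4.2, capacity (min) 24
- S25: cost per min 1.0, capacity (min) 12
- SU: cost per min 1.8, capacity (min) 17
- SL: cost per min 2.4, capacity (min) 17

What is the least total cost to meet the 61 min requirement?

Cheapest first:
Take 12 from S25 at 1.0 → need 49 more.
SU (1.8): use full 17 → 32 min to go.
SL at 2.4: take all 17 min → 15 still needed.
Take 15 from S20 at 4.2 to finish.
Cost = 12×1.0 + 17×1.8 + 17×2.4 + 15×4.2 = 146.4.

146.4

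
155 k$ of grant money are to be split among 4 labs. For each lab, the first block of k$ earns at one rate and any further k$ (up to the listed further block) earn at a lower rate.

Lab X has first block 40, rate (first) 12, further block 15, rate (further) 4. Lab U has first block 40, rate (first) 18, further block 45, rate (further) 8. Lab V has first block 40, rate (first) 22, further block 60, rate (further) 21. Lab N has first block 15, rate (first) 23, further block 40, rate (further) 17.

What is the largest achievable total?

Order all 8 blocks by rate: Lab N/T1 23 > Lab V/T1 22 > Lab V/T2 21 > Lab U/T1 18 > Lab N/T2 17 > Lab X/T1 12 > Lab U/T2 8 > Lab X/T2 4.
Lab N/T1 (23): +15 → 140 left.
Lab V T1 at 22: fill all 40 → 100 left.
Lab V/T2 (21): +60 → 40 left.
Lab U/T1 (18): +40 → 0 left.
Total = 23×15 + 22×40 + 21×60 + 18×40 = 3205.

3205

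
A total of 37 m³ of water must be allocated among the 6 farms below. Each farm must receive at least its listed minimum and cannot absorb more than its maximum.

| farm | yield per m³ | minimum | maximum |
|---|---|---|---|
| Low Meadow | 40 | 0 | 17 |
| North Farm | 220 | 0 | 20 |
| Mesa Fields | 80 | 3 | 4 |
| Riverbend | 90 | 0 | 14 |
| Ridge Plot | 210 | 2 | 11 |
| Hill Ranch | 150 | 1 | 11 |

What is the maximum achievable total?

Meeting every minimum uses 0+0+3+0+2+1 = 6 m³, leaving 31.
Rank by yield per m³: North Farm 220 > Ridge Plot 210 > Hill Ranch 150 > Riverbend 90 > Mesa Fields 80 > Low Meadow 40.
North Farm: +20 to 20 (cap) → 11 left.
Give Ridge Plot 9 more to hit its cap of 11 → 2 left.
Hill Ranch: +2 (room for 10) → 3. Pool exhausted.
Total = 220×20 + 80×3 + 210×11 + 150×3 = 7400.

7400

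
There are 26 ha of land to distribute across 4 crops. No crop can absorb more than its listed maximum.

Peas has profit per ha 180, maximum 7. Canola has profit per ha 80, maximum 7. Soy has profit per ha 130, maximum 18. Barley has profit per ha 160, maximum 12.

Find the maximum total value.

4090

Order the crops by profit per ha: Peas 180 > Barley 160 > Soy 130 > Canola 80.
Peas takes 7 to reach its cap of 7 → 19 left.
Barley: +12 to 12 (cap) → 7 left.
Soy has room for 18 but only 7 remain, so it gets 7.
Total = 180×7 + 130×7 + 160×12 = 4090.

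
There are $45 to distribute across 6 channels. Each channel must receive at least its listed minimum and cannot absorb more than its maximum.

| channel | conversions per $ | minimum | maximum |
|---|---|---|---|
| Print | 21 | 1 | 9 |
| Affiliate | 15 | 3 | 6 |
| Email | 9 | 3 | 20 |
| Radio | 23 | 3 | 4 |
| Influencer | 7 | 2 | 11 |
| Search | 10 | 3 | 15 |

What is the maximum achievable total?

Meeting every minimum uses 1+3+3+3+2+3 = 15 $, leaving 30.
Order the channels by conversions per $: Radio 23 > Print 21 > Affiliate 15 > Search 10 > Email 9 > Influencer 7.
Radio: +1 to 4 (cap) → 29 left.
Print: +8 to 9 (cap) → 21 left.
Affiliate takes 3 more to reach its cap of 6 → 18 left.
Search: +12 to 15 (cap) → 6 left.
Email has room for 17 more but only 6 remain, so it gets 9.
Total = 21×9 + 15×6 + 9×9 + 23×4 + 7×2 + 10×15 = 616.

616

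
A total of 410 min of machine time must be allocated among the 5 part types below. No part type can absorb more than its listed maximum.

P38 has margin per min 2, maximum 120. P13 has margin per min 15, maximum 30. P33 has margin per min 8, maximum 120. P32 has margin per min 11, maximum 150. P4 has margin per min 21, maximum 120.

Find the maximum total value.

Highest margin per min first: P4 21 > P13 15 > P32 11 > P33 8 > P38 2.
P4: +120 to 120 (cap) → 290 left.
P13: +30 to 30 (cap) → 260 left.
P32: +150 to 150 (cap) → 110 left.
P33: +110 (room for 120) → 110. Pool exhausted.
Total = 15×30 + 8×110 + 11×150 + 21×120 = 5500.

5500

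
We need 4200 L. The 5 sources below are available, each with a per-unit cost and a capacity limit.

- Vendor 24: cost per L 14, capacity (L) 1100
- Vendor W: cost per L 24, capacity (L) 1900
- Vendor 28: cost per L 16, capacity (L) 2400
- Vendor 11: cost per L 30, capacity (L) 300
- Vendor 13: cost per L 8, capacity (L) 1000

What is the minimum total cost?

Cheapest first:
Take 1000 from Vendor 13 at 8 — need 3200 more.
Take 1100 from Vendor 24 at 14 — need 2100 more.
Vendor 28 (16): take the remaining 2100 — done.
Vendor W, Vendor 11: unused.
Cost = 1000×8 + 1100×14 + 2100×16 = 57000.

57000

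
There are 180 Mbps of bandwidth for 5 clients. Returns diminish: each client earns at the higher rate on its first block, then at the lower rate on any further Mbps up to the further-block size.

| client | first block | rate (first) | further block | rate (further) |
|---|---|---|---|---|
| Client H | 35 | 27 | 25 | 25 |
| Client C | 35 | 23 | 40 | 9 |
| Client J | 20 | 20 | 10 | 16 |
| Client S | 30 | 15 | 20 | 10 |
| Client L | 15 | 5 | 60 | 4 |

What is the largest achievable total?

Treat each block as its own option and order by rate: Client H/tier1 27 > Client H/tier2 25 > Client C/tier1 23 > Client J/tier1 20 > Client J/tier2 16 > Client S/tier1 15 > Client S/tier2 10 > Client C/tier2 9 > Client L/tier1 5 > Client L/tier2 4.
Client H tier1 at 27: fill all 35 → 145 left.
Fill Client H tier2 block (25 at 25) → 120 left.
Client C/tier1 (23): +35 → 85 left.
Client J tier1 at 20: fill all 20 → 65 left.
Client J/tier2 (16): +10 → 55 left.
Client S/tier1 (15): +30 → 25 left.
Client S/tier2 (10): +20 → 5 left.
Client C tier2 at 9: only 5 left, fill 5.
Total = 27×35 + 25×25 + 23×35 + 20×20 + 16×10 + 15×30 + 10×20 + 9×5 = 3630.

3630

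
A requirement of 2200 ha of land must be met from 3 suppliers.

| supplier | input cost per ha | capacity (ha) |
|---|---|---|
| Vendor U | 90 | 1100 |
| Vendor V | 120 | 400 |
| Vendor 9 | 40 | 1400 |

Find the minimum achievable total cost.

128000

Use suppliers in increasing cost order.
Vendor 9 at 40: take all 1400 ha ; 800 still needed.
Vendor U (90): take the remaining 800 ; done.
Vendor V: unused.
Cost = 1400×40 + 800×90 = 128000.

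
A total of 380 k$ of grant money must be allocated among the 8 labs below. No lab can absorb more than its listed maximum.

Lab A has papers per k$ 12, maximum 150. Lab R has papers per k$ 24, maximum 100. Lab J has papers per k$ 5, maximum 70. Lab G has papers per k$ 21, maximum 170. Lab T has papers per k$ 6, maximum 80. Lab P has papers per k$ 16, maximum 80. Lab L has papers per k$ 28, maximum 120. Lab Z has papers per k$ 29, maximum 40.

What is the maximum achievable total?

Rank by papers per k$: Lab Z 29 > Lab L 28 > Lab R 24 > Lab G 21 > Lab P 16 > Lab A 12 > Lab T 6 > Lab J 5.
Lab Z: +40 to 40 (cap) — 340 left.
Give Lab L 120 to hit its cap of 120 — 220 left.
Lab R: +100 to 100 (cap) — 120 left.
Only 120 left; Lab G takes them to reach 120.
Total = 24×100 + 21×120 + 28×120 + 29×40 = 9440.

9440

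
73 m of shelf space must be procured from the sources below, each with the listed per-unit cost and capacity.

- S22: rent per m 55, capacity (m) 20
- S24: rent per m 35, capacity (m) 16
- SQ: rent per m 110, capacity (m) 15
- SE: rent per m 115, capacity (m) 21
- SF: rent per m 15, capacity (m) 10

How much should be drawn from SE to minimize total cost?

12

Cheapest first:
Take 10 from SF at 15 ; need 63 more.
S24 at 35: take all 16 m ; 47 still needed.
Take 20 from S22 at 55 ; need 27 more.
SQ at 110: take all 15 m ; 12 still needed.
SE (115): take the remaining 12 ; done.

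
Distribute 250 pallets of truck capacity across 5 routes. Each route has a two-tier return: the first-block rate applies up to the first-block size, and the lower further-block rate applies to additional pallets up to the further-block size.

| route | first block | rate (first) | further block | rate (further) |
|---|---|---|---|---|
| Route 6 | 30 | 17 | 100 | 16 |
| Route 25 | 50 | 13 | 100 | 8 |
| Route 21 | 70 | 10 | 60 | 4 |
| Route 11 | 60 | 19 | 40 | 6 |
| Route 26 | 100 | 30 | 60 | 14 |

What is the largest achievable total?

5610

Order all 10 blocks by rate: Route 26/tier1 30 > Route 11/tier1 19 > Route 6/tier1 17 > Route 6/tier2 16 > Route 26/tier2 14 > Route 25/tier1 13 > Route 21/tier1 10 > Route 25/tier2 8 > Route 11/tier2 6 > Route 21/tier2 4.
Route 26 tier1 at 30: fill all 100 → 150 left.
Route 11 tier1 at 19: fill all 60 → 90 left.
Route 6 tier1 at 17: fill all 30 → 60 left.
Route 6/tier2: +60 of 100 at 16; pool empty.
Total = 30×100 + 19×60 + 17×30 + 16×60 = 5610.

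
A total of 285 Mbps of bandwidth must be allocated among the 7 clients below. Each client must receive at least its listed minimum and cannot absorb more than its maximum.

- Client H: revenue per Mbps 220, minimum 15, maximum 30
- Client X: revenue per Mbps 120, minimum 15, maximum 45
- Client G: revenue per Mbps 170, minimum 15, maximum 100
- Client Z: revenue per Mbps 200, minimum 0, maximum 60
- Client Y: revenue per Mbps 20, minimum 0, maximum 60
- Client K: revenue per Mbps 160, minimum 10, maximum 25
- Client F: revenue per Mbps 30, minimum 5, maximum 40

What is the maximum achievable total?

Meeting every minimum uses 15+15+15+0+0+10+5 = 60 Mbps, leaving 225.
Rank by revenue per Mbps: Client H 220 > Client Z 200 > Client G 170 > Client K 160 > Client X 120 > Client F 30 > Client Y 20.
Client H takes 15 more to reach its cap of 30 → 210 left.
Give Client Z 60 more to hit its cap of 60 → 150 left.
Client G: +85 to 100 (cap) → 65 left.
Client K: +15 to 25 (cap) → 50 left.
Client X: +30 to 45 (cap) → 20 left.
Only 20 left; Client F takes them to reach 25.
Total = 220×30 + 120×45 + 170×100 + 200×60 + 160×25 + 30×25 = 45750.

45750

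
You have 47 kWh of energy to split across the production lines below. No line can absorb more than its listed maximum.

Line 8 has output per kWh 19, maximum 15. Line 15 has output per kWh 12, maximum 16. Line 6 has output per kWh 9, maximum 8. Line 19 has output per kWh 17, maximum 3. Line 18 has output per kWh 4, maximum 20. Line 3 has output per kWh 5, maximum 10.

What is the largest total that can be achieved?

625

Rank by output per kWh: Line 8 19 > Line 19 17 > Line 15 12 > Line 6 9 > Line 3 5 > Line 18 4.
Line 8: +15 to 15 (cap) ; 32 left.
Give Line 19 3 to hit its cap of 3 ; 29 left.
Line 15: +16 to 16 (cap) ; 13 left.
Line 6: +8 to 8 (cap) ; 5 left.
Line 3: +5 (room for 10) → 5. Pool exhausted.
Total = 19×15 + 12×16 + 9×8 + 17×3 + 5×5 = 625.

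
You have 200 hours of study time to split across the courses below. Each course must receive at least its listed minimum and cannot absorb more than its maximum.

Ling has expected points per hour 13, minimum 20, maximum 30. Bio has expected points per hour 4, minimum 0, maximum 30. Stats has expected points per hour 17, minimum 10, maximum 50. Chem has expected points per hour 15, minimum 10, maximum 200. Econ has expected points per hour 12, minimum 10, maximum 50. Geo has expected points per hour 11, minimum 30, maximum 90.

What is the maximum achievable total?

Meeting every minimum uses 20+0+10+10+10+30 = 80 hours, leaving 120.
Highest expected points per hour first: Stats 17 > Chem 15 > Ling 13 > Econ 12 > Geo 11 > Bio 4.
Give Stats 40 more to hit its cap of 50 → 80 left.
Chem has room for 190 more but only 80 remain, so it gets 90.
Total = 13×20 + 17×50 + 15×90 + 12×10 + 11×30 = 2910.

2910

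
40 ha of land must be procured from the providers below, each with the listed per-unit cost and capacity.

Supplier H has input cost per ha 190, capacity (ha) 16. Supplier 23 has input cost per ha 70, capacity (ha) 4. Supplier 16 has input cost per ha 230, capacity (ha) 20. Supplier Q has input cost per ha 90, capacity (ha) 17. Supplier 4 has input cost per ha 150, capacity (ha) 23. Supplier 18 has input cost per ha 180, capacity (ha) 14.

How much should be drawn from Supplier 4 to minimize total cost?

19

Cheapest first:
Supplier 23 at 70: take all 4 ha — 36 still needed.
Supplier Q (90): use full 17 — 19 ha to go.
Take 19 from Supplier 4 at 150 to finish.
Supplier 18, Supplier H, Supplier 16: unused.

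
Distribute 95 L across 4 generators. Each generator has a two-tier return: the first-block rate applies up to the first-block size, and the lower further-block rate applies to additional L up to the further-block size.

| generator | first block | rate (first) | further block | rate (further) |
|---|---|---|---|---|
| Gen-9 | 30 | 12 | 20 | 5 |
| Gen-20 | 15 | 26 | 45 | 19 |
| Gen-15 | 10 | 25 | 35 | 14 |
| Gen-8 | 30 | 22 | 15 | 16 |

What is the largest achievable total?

2060

Rank every tier by rate: Gen-20/tier1 26 > Gen-15/tier1 25 > Gen-8/tier1 22 > Gen-20/tier2 19 > Gen-8/tier2 16 > Gen-15/tier2 14 > Gen-9/tier1 12 > Gen-9/tier2 5.
Gen-20 tier1 at 26: fill all 15 → 80 left.
Fill Gen-15 tier1 block (10 at 25) → 70 left.
Gen-8 tier1 at 22: fill all 30 → 40 left.
Gen-20/tier2: +40 of 45 at 19; pool empty.
Total = 26×15 + 25×10 + 22×30 + 19×40 = 2060.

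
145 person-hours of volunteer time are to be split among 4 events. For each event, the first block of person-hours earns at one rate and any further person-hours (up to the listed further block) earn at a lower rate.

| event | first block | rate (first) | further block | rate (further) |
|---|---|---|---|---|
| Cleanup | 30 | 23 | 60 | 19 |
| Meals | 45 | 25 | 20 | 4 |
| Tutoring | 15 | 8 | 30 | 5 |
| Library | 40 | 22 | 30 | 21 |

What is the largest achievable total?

Rank every tier by rate: Meals/first 25 > Cleanup/first 23 > Library/first 22 > Library/second 21 > Cleanup/second 19 > Tutoring/first 8 > Tutoring/second 5 > Meals/second 4.
Meals/first (25): +45 — 100 left.
Fill Cleanup first block (30 at 23) — 70 left.
Library/first (22): +40 — 30 left.
Library second at 21: fill all 30 — 0 left.
Total = 25×45 + 23×30 + 22×40 + 21×30 = 3325.

3325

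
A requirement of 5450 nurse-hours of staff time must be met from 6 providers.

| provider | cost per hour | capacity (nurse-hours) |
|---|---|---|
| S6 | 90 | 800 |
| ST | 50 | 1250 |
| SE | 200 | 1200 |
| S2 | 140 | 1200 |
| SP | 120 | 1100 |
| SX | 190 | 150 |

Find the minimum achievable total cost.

Use providers in increasing cost order.
ST (50): use full 1250 → 4200 nurse-hours to go.
S6 at 90: take all 800 nurse-hours → 3400 still needed.
Take 1100 from SP at 120 → need 2300 more.
S2 (140): use full 1200 → 1100 nurse-hours to go.
SX (190): use full 150 → 950 nurse-hours to go.
Take 950 from SE at 200 to finish.
Cost = 1250×50 + 800×90 + 1100×120 + 1200×140 + 150×190 + 950×200 = 653000.

653000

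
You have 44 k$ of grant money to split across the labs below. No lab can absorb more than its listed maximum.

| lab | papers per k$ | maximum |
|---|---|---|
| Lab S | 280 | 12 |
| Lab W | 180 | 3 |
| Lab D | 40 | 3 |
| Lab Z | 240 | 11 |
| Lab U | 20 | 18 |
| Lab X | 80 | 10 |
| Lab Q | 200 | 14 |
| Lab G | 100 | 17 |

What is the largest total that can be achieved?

9740

Highest papers per k$ first: Lab S 280 > Lab Z 240 > Lab Q 200 > Lab W 180 > Lab G 100 > Lab X 80 > Lab D 40 > Lab U 20.
Give Lab S 12 to hit its cap of 12 → 32 left.
Lab Z takes 11 to reach its cap of 11 → 21 left.
Lab Q: +14 to 14 (cap) → 7 left.
Lab W takes 3 to reach its cap of 3 → 4 left.
Only 4 left; Lab G takes them to reach 4.
Total = 280×12 + 180×3 + 240×11 + 200×14 + 100×4 = 9740.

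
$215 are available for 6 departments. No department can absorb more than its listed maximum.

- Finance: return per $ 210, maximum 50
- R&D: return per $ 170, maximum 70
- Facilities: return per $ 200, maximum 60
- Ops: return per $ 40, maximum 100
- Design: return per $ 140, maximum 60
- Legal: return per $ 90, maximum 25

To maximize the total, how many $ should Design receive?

35

Order the departments by return per $: Finance 210 > Facilities 200 > R&D 170 > Design 140 > Legal 90 > Ops 40.
Finance takes 50 to reach its cap of 50 ; 165 left.
Facilities takes 60 to reach its cap of 60 ; 105 left.
R&D: +70 to 70 (cap) ; 35 left.
Design: +35 (room for 60) → 35. Pool exhausted.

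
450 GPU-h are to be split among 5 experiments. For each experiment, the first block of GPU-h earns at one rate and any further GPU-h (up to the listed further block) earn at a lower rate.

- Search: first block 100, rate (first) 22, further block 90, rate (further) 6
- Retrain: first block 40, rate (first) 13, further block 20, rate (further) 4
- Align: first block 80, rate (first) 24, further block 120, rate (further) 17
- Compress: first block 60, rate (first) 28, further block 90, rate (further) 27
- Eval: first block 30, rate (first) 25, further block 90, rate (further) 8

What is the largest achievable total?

Order all 10 blocks by rate: Compress/first 28 > Compress/second 27 > Eval/first 25 > Align/first 24 > Search/first 22 > Align/second 17 > Retrain/first 13 > Eval/second 8 > Search/second 6 > Retrain/second 4.
Compress first at 28: fill all 60 → 390 left.
Compress second at 27: fill all 90 → 300 left.
Eval/first (25): +30 → 270 left.
Fill Align first block (80 at 24) → 190 left.
Search/first (22): +100 → 90 left.
90 remain; put them into Align second at 17.
Total = 28×60 + 27×90 + 25×30 + 24×80 + 22×100 + 17×90 = 10510.

10510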